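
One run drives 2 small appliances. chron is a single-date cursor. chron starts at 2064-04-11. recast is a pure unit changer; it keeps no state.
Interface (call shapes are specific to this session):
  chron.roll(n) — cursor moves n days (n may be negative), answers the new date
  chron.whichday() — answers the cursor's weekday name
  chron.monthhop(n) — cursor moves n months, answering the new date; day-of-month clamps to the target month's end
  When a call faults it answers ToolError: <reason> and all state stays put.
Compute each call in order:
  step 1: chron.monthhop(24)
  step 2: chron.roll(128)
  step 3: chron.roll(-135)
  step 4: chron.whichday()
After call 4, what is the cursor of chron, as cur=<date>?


CALL chron.monthhop[24]
RET  2066-04-11
CALL chron.roll[128]
RET  2066-08-17
CALL chron.roll[-135]
RET  2066-04-04
CALL chron.whichday[]
RET  Sunday

Answer: cur=2066-04-04


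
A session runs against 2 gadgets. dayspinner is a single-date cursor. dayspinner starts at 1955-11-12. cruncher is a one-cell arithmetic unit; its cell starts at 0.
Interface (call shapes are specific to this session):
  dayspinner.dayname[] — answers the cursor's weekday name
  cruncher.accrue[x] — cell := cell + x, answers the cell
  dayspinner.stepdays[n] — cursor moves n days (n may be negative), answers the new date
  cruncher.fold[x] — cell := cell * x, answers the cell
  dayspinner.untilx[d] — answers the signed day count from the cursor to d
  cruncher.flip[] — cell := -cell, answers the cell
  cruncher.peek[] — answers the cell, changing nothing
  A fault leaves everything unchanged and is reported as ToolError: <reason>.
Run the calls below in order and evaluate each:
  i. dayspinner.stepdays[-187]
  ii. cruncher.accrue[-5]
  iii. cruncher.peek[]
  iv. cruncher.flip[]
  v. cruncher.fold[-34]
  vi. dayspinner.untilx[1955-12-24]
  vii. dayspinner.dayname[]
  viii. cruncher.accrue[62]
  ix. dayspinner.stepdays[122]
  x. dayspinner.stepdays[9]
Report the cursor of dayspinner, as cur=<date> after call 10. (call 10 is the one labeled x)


Answer: cur=1955-09-17

Derivation:
// 1. dayspinner.stepdays(n='-187') : 1955-05-09
// 2. cruncher.accrue(x='-5') : -5
// 3. cruncher.peek() : -5
// 4. cruncher.flip() : 5
// 5. cruncher.fold(x='-34') : -170
// 6. dayspinner.untilx(d='1955-12-24') : 229
// 7. dayspinner.dayname() : Monday
// 8. cruncher.accrue(x='62') : -108
// 9. dayspinner.stepdays(n='122') : 1955-09-08
// 10. dayspinner.stepdays(n='9') : 1955-09-17


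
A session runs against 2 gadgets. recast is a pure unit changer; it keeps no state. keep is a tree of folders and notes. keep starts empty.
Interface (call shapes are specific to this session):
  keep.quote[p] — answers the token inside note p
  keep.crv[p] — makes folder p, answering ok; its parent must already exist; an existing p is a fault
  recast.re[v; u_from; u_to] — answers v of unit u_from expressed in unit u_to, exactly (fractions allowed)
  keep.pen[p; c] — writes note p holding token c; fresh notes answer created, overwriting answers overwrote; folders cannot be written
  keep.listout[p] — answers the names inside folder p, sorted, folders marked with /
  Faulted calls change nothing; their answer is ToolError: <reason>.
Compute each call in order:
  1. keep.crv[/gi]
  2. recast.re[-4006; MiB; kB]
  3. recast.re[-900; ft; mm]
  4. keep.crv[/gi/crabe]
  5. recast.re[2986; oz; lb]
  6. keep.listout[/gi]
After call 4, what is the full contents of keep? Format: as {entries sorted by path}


Answer: {gi/, gi/crabe/}

Derivation:
Do: keep.crv[p: /gi]
See: ok
Do: recast.re[v: -4006; u_from: MiB; u_to: kB]
See: -525074432/125
Do: recast.re[v: -900; u_from: ft; u_to: mm]
See: -274320
Do: keep.crv[p: /gi/crabe]
See: ok
Do: recast.re[v: 2986; u_from: oz; u_to: lb]
See: 1493/8
Do: keep.listout[p: /gi]
See: [crabe/]


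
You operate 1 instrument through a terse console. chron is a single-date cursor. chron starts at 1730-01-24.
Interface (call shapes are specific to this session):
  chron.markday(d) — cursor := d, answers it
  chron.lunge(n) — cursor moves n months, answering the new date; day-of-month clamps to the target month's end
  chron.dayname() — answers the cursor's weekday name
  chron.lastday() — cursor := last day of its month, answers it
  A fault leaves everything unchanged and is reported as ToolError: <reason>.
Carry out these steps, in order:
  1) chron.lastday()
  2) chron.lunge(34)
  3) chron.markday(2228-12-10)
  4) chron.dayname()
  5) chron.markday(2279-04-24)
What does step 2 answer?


Using chron.lastday(), and see 1730-01-31.
I run chron.lunge with n: 34, and observe 1732-11-30.
Then chron.markday with d: 2228-12-10, → 2228-12-10.
Next I call chron.dayname: Wednesday.
Calling chron.markday with d: 2279-04-24: 2279-04-24.

Answer: 1732-11-30


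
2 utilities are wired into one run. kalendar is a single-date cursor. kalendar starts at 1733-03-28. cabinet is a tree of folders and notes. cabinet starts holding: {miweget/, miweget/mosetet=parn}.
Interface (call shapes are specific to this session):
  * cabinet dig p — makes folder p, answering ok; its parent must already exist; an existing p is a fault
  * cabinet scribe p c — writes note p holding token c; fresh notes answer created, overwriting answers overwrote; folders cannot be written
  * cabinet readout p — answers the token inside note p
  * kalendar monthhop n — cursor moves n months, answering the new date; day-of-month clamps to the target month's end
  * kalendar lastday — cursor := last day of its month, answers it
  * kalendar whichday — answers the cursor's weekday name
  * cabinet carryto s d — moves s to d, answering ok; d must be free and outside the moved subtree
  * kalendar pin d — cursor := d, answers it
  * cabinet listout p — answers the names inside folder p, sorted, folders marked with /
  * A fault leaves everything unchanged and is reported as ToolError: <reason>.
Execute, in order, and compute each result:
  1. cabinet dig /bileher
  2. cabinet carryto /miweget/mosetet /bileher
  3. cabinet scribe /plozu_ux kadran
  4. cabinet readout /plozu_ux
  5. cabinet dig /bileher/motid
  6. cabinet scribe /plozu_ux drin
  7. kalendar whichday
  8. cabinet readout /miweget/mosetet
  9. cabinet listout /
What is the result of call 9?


==> cabinet dig(p='/bileher')
<== ok
==> cabinet carryto(s='/miweget/mosetet', d='/bileher')
<== ToolError: exists
==> cabinet scribe(p='/plozu_ux', c='kadran')
<== created
==> cabinet readout(p='/plozu_ux')
<== kadran
==> cabinet dig(p='/bileher/motid')
<== ok
==> cabinet scribe(p='/plozu_ux', c='drin')
<== overwrote
==> kalendar whichday()
<== Saturday
==> cabinet readout(p='/miweget/mosetet')
<== parn
==> cabinet listout(p='/')
<== [bileher/, miweget/, plozu_ux]

Answer: [bileher/, miweget/, plozu_ux]


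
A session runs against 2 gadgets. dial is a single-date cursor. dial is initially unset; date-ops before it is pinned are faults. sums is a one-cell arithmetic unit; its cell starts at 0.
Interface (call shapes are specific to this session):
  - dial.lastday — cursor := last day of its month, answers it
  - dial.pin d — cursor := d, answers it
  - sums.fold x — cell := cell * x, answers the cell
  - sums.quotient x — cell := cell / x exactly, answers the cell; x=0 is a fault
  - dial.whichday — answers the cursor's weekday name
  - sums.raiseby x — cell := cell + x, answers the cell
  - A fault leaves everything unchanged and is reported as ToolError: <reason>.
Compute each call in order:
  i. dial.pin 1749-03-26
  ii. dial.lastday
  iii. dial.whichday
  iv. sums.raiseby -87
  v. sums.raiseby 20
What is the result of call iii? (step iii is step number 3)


Answer: Monday

Derivation:
# dial.pin(d→1749-03-26) => 1749-03-26
# dial.lastday() => 1749-03-31
# dial.whichday() => Monday
# sums.raiseby(x→-87) => -87
# sums.raiseby(x→20) => -67


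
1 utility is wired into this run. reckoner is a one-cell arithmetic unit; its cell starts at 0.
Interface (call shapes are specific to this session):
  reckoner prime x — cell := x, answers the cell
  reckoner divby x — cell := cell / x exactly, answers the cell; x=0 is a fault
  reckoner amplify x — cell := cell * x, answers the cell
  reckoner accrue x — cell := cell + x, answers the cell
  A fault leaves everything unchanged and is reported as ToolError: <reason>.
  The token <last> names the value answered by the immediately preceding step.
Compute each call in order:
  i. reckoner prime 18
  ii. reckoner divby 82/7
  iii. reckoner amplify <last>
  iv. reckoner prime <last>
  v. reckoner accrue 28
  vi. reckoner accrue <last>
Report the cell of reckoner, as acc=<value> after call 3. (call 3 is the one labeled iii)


Answer: acc=3969/1681

Derivation:
! reckoner prime(x='18') ~> 18
! reckoner divby(x='82/7') ~> 63/41
! reckoner amplify(x='<last>') ~> 3969/1681
! reckoner prime(x='<last>') ~> 3969/1681
! reckoner accrue(x='28') ~> 51037/1681
! reckoner accrue(x='<last>') ~> 102074/1681


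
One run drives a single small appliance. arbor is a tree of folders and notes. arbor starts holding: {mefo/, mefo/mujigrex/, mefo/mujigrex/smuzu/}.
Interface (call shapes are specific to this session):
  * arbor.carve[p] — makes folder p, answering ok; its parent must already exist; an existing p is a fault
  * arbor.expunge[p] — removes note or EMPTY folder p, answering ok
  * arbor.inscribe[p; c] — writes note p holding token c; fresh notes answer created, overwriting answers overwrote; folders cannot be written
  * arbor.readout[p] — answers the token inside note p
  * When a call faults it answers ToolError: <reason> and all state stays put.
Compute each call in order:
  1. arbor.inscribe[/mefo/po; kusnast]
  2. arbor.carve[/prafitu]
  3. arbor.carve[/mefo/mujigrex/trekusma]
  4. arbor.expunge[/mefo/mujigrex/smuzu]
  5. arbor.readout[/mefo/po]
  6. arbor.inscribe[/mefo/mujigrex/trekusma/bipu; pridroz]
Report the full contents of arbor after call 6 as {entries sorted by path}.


Answer: {mefo/, mefo/mujigrex/, mefo/mujigrex/trekusma/, mefo/mujigrex/trekusma/bipu=pridroz, mefo/po=kusnast, prafitu/}

Derivation:
Do: inscribe[p→/mefo/po; c→kusnast]
See: created
Do: carve[p→/prafitu]
See: ok
Do: carve[p→/mefo/mujigrex/trekusma]
See: ok
Do: expunge[p→/mefo/mujigrex/smuzu]
See: ok
Do: readout[p→/mefo/po]
See: kusnast
Do: inscribe[p→/mefo/mujigrex/trekusma/bipu; c→pridroz]
See: created


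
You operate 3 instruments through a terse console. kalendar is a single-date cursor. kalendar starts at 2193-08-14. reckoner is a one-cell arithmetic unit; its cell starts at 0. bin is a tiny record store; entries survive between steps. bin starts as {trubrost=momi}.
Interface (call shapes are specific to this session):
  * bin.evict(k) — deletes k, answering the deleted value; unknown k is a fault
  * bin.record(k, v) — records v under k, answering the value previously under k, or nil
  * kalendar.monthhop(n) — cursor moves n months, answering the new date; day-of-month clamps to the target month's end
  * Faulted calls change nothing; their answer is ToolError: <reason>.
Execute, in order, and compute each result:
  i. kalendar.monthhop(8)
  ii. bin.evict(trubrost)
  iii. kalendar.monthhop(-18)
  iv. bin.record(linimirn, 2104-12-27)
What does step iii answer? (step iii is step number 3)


Answer: 2192-10-14

Derivation:
-- 1. kalendar.monthhop(n=8) => 2194-04-14
-- 2. bin.evict(k=trubrost) => momi
-- 3. kalendar.monthhop(n=-18) => 2192-10-14
-- 4. bin.record(k=linimirn, v=2104-12-27) => nil


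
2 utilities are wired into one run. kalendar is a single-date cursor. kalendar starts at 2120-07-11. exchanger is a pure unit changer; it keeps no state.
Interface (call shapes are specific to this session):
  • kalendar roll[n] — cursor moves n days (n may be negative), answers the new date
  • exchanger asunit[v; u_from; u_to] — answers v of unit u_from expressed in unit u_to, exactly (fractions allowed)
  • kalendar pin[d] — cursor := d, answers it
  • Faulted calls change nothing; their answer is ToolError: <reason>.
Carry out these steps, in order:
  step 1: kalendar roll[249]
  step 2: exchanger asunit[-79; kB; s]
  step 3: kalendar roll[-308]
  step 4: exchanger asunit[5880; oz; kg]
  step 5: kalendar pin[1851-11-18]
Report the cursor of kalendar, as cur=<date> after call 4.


Next I call kalendar roll passing n='249', and get 2121-03-17.
Invoking exchanger asunit passing v='-79', u_from='kB', u_to='s', yielding ToolError: incompatible units.
Then kalendar roll passing n='-308', and observe 2120-05-13.
Calling exchanger asunit passing v='5880', u_from='oz', u_to='kg', → 6667807839/40000000.
Then kalendar pin passing d='1851-11-18', yielding 1851-11-18.

Answer: cur=2120-05-13


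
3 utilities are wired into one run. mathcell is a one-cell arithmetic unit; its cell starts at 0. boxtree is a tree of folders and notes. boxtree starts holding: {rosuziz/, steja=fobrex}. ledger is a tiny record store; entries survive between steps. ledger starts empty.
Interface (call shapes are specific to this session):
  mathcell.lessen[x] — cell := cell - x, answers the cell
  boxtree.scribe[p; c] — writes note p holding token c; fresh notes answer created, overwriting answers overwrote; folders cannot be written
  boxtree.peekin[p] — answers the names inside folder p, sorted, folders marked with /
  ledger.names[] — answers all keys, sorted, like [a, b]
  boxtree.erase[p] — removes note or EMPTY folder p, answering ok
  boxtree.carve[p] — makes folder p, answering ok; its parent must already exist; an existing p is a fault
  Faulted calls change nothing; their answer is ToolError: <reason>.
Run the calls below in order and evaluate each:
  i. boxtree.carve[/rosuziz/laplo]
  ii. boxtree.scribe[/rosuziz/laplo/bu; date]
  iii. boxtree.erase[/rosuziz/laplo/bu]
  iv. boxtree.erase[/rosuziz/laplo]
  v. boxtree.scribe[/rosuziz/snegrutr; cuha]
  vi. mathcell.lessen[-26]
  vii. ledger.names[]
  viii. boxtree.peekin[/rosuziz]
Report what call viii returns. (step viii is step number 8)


> carve p='/rosuziz/laplo'
= ok
> scribe p='/rosuziz/laplo/bu' c='date'
= created
> erase p='/rosuziz/laplo/bu'
= ok
> erase p='/rosuziz/laplo'
= ok
> scribe p='/rosuziz/snegrutr' c='cuha'
= created
> lessen x='-26'
= 26
> names
= []
> peekin p='/rosuziz'
= [snegrutr]

Answer: [snegrutr]


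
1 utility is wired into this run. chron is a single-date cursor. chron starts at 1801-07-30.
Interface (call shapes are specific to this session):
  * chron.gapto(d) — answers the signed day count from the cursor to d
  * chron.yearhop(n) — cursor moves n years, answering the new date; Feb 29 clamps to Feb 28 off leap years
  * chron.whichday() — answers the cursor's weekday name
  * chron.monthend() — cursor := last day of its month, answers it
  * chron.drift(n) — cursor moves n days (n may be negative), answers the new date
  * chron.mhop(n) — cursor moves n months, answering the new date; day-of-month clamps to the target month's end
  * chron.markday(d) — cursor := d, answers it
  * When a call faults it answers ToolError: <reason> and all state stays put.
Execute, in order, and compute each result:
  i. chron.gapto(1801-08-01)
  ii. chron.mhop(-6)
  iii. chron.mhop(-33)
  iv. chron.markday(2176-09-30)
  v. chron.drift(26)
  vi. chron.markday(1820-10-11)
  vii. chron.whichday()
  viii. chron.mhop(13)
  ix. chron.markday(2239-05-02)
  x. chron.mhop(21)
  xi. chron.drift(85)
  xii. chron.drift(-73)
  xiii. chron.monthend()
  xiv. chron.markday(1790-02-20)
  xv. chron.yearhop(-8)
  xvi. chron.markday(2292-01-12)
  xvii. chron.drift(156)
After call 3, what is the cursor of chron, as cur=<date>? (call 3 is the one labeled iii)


I use chron.gapto on d: 1801-08-01: 2.
Now I run chron.mhop on n: -6, and observe 1801-01-30.
Using chron.mhop on n: -33, and see 1798-04-30.
I invoke chron.markday on d: 2176-09-30, and see 2176-09-30.
Now I run chron.drift on n: 26, and observe 2176-10-26.
I run chron.markday on d: 1820-10-11, → 1820-10-11.
Invoking chron.whichday, yielding Wednesday.
Now I run chron.mhop on n: 13, and observe 1821-11-11.
Next I call chron.markday on d: 2239-05-02, giving 2239-05-02.
Invoking chron.mhop on n: 21, which returns 2241-02-02.
I try chron.drift on n: 85, and get 2241-04-28.
I invoke chron.drift on n: -73, → 2241-02-14.
Now I run chron.monthend, and see 2241-02-28.
I run chron.markday on d: 1790-02-20, and observe 1790-02-20.
I use chron.yearhop on n: -8, — result: 1782-02-20.
Then chron.markday on d: 2292-01-12, yielding 2292-01-12.
Invoking chron.drift on n: 156, and observe 2292-06-16.

Answer: cur=1798-04-30


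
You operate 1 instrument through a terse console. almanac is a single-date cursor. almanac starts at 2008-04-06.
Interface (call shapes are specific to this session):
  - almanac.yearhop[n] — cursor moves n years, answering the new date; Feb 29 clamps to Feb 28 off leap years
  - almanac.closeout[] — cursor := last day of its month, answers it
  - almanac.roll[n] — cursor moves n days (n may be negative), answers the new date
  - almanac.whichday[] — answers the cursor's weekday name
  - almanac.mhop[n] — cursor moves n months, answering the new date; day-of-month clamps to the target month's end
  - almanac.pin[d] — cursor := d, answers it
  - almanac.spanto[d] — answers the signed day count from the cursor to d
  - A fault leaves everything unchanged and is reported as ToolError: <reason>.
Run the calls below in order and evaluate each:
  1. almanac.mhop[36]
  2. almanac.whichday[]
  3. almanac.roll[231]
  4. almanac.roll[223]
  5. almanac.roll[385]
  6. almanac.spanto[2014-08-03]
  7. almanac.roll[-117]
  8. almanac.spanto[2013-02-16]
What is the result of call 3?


Answer: 2011-11-23

Derivation:
Next I call almanac.mhop using n→36, → 2011-04-06.
Now I run almanac.whichday(), and observe Wednesday.
Calling almanac.roll using n→231, → 2011-11-23.
Then almanac.roll using n→223, → 2012-07-03.
I call almanac.roll using n→385, and get 2013-07-23.
Then almanac.spanto using d→2014-08-03, and get 376.
I invoke almanac.roll using n→-117, which returns 2013-03-28.
I try almanac.spanto using d→2013-02-16, and see -40.


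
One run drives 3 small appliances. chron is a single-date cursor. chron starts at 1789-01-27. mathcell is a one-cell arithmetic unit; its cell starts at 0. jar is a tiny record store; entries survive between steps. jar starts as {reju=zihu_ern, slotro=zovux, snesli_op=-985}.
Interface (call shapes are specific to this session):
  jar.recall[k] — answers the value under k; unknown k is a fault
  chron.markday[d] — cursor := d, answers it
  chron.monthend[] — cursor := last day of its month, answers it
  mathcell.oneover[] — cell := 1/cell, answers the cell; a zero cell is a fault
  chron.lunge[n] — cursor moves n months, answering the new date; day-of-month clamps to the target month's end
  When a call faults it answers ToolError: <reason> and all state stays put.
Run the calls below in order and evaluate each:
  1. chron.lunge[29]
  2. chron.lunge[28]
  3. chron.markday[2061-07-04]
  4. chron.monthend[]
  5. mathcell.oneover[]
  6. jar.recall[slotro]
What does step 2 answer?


Answer: 1793-10-27

Derivation:
% lunge(n→29) -> 1791-06-27
% lunge(n→28) -> 1793-10-27
% markday(d→2061-07-04) -> 2061-07-04
% monthend() -> 2061-07-31
% oneover() -> ToolError: reciprocal of zero
% recall(k→slotro) -> zovux


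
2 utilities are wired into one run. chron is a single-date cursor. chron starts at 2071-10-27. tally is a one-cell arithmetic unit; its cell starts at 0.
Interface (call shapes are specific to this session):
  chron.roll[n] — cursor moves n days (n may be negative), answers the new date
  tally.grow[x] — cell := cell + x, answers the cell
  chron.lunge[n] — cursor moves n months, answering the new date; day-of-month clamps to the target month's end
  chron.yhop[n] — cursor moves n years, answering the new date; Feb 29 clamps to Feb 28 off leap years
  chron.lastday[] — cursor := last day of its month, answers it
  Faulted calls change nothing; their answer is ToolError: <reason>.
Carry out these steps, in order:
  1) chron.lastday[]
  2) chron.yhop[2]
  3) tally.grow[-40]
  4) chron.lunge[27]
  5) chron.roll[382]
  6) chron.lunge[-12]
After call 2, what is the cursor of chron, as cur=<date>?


Answer: cur=2073-10-31

Derivation:
Calling lastday, — result: 2071-10-31.
I run yhop with 2, giving 2073-10-31.
I try grow with -40, yielding -40.
I try lunge with 27: 2076-01-31.
I invoke roll with 382, and observe 2077-02-16.
Calling lunge with -12, and see 2076-02-16.


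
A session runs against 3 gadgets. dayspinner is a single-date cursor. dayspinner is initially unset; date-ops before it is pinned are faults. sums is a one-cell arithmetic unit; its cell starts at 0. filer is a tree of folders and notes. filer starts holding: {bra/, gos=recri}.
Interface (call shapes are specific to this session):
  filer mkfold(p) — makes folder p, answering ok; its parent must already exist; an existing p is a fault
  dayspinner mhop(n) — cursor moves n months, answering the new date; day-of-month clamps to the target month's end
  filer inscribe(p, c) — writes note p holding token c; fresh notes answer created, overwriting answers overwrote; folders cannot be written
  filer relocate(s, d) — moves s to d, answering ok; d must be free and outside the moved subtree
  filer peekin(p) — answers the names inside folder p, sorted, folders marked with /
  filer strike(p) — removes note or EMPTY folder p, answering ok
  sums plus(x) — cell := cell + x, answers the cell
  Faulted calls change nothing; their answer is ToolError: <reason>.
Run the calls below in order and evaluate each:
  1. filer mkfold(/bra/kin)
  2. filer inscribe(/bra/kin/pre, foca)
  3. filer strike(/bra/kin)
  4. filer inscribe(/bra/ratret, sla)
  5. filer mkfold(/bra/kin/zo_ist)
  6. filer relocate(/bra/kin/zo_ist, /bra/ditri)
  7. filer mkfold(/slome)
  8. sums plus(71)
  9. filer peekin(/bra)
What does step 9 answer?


Act: filer mkfold[p='/bra/kin']
Obs: ok
Act: filer inscribe[p='/bra/kin/pre'; c='foca']
Obs: created
Act: filer strike[p='/bra/kin']
Obs: ToolError: not empty
Act: filer inscribe[p='/bra/ratret'; c='sla']
Obs: created
Act: filer mkfold[p='/bra/kin/zo_ist']
Obs: ok
Act: filer relocate[s='/bra/kin/zo_ist'; d='/bra/ditri']
Obs: ok
Act: filer mkfold[p='/slome']
Obs: ok
Act: sums plus[x='71']
Obs: 71
Act: filer peekin[p='/bra']
Obs: [ditri/, kin/, ratret]

Answer: [ditri/, kin/, ratret]


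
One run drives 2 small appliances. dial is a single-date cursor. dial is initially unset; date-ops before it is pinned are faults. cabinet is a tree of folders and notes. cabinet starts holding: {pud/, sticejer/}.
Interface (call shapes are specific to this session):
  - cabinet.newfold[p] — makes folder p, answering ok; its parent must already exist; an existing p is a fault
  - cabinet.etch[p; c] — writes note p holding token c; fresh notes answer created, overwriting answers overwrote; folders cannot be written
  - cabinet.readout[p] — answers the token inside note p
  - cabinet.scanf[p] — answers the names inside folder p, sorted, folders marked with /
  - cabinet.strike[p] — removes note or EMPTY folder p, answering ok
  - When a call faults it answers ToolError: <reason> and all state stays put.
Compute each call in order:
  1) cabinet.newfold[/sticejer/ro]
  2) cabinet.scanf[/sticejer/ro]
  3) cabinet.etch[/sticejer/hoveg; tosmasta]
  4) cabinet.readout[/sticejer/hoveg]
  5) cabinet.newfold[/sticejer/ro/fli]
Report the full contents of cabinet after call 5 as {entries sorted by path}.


% 1. newfold(/sticejer/ro) -> ok
% 2. scanf(/sticejer/ro) -> []
% 3. etch(/sticejer/hoveg, tosmasta) -> created
% 4. readout(/sticejer/hoveg) -> tosmasta
% 5. newfold(/sticejer/ro/fli) -> ok

Answer: {pud/, sticejer/, sticejer/hoveg=tosmasta, sticejer/ro/, sticejer/ro/fli/}


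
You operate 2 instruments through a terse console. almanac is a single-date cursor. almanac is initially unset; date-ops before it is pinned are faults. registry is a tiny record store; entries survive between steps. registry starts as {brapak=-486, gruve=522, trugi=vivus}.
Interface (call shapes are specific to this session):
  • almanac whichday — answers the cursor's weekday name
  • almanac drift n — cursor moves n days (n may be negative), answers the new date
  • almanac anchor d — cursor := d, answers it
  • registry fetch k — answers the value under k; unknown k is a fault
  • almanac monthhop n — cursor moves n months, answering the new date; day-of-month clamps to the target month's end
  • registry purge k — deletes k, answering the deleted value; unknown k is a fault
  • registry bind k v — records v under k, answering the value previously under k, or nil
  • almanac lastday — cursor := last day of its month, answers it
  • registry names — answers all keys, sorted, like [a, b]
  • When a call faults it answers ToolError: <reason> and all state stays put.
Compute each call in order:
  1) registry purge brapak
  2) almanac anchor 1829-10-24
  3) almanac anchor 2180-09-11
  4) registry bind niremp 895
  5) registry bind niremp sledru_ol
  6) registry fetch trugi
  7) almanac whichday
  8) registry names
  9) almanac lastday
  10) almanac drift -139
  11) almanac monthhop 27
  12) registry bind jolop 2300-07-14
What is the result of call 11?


Answer: 2182-08-14

Derivation:
I invoke registry purge using brapak, — result: -486.
I invoke almanac anchor using 1829-10-24: 1829-10-24.
I use almanac anchor using 2180-09-11, and observe 2180-09-11.
I run registry bind using niremp, 895: nil.
I try registry bind using niremp, sledru_ol, yielding 895.
Next I call registry fetch using trugi, yielding vivus.
Now I run almanac whichday: Monday.
Now I run registry names(), yielding [gruve, niremp, trugi].
Calling almanac lastday(), giving 2180-09-30.
Using almanac drift using -139, which returns 2180-05-14.
Using almanac monthhop using 27, giving 2182-08-14.
Calling registry bind using jolop, 2300-07-14: nil.


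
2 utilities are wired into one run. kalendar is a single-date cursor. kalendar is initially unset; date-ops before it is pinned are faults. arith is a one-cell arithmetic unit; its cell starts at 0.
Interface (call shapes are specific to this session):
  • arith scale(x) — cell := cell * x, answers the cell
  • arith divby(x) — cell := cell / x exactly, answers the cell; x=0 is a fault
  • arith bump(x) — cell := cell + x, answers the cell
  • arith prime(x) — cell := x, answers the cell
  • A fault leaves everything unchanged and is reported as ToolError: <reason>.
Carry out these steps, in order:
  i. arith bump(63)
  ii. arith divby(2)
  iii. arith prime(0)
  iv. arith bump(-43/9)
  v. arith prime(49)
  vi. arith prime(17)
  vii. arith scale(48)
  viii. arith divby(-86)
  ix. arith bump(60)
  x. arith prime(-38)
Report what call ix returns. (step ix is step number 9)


Answer: 2172/43

Derivation:
>>> arith bump 63
= 63
>>> arith divby 2
= 63/2
>>> arith prime 0
= 0
>>> arith bump -43/9
= -43/9
>>> arith prime 49
= 49
>>> arith prime 17
= 17
>>> arith scale 48
= 816
>>> arith divby -86
= -408/43
>>> arith bump 60
= 2172/43
>>> arith prime -38
= -38


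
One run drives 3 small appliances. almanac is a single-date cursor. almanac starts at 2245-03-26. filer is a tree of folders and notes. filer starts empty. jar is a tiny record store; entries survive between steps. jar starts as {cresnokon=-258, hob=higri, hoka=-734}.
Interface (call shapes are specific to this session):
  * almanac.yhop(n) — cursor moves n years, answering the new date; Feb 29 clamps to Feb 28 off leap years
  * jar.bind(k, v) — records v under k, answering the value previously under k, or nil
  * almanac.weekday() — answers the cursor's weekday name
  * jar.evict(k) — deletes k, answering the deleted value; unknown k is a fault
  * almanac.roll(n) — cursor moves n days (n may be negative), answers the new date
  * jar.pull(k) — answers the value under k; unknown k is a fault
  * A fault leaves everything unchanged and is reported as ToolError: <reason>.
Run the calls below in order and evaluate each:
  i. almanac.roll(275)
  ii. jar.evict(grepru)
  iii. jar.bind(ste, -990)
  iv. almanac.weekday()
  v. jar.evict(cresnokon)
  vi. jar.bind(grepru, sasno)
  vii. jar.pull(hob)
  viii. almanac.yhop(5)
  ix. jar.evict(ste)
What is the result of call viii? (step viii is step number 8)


Invoking almanac.roll on n: 275, which returns 2245-12-26.
Using jar.evict on k: grepru, and get ToolError: no such key grepru.
I use jar.bind on k: ste, v: -990, — result: nil.
I invoke almanac.weekday(), giving Friday.
I try jar.evict on k: cresnokon: -258.
Now I run jar.bind on k: grepru, v: sasno, giving nil.
I call jar.pull on k: hob, and observe higri.
Then almanac.yhop on n: 5, yielding 2250-12-26.
I use jar.evict on k: ste, and see -990.

Answer: 2250-12-26


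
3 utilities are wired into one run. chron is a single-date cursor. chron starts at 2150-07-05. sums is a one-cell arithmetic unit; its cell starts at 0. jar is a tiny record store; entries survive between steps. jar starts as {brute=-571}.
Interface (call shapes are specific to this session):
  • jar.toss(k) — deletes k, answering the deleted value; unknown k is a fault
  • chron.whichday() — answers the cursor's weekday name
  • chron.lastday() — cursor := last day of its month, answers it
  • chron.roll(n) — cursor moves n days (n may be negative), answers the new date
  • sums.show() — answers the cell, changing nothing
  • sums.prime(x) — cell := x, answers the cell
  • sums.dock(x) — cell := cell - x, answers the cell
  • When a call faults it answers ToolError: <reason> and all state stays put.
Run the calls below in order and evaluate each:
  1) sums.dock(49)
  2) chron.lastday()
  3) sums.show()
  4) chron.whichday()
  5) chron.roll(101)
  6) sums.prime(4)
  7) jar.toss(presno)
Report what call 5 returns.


Answer: 2150-11-09

Derivation:
Invoking sums.dock with 49, → -49.
I invoke chron.lastday: 2150-07-31.
Now I run sums.show(): -49.
Calling chron.whichday, and see Friday.
Now I run chron.roll with 101, yielding 2150-11-09.
Invoking sums.prime with 4, giving 4.
Now I run jar.toss with presno, and get ToolError: no such key presno.


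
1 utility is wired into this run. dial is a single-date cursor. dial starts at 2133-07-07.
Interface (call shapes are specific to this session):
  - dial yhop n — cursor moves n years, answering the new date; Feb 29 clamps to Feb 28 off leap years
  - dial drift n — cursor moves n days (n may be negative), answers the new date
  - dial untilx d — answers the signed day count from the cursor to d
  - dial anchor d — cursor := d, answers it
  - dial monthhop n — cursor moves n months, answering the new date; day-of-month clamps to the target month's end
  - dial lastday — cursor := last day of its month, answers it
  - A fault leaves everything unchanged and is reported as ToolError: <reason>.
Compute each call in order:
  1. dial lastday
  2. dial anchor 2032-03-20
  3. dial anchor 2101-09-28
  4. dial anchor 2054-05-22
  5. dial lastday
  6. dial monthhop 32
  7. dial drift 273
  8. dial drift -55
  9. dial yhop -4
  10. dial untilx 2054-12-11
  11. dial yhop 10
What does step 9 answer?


Answer: 2053-09-06

Derivation:
[in] dial lastday
[out] 2133-07-31
[in] dial anchor 2032-03-20
[out] 2032-03-20
[in] dial anchor 2101-09-28
[out] 2101-09-28
[in] dial anchor 2054-05-22
[out] 2054-05-22
[in] dial lastday
[out] 2054-05-31
[in] dial monthhop 32
[out] 2057-01-31
[in] dial drift 273
[out] 2057-10-31
[in] dial drift -55
[out] 2057-09-06
[in] dial yhop -4
[out] 2053-09-06
[in] dial untilx 2054-12-11
[out] 461
[in] dial yhop 10
[out] 2063-09-06


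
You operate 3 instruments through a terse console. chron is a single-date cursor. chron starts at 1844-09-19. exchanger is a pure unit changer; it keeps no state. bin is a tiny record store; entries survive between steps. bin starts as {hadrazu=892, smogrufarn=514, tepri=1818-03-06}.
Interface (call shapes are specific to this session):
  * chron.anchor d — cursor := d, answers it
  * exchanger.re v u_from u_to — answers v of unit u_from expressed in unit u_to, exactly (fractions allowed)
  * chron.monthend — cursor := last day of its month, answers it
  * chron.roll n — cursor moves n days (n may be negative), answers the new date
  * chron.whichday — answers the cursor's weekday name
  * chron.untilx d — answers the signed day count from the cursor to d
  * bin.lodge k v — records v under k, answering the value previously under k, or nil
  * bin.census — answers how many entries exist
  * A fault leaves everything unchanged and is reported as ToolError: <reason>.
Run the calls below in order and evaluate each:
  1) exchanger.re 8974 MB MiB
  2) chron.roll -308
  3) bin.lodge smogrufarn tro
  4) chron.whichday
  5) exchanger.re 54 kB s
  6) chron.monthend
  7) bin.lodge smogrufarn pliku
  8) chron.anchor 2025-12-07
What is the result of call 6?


I use exchanger.re(v='8974', u_from='MB', u_to='MiB'), — result: 70109375/8192.
I invoke chron.roll(n='-308'), → 1843-11-16.
I try bin.lodge(k='smogrufarn', v='tro'): 514.
Then chron.whichday, yielding Thursday.
Using exchanger.re(v='54', u_from='kB', u_to='s'): ToolError: incompatible units.
Using chron.monthend, and get 1843-11-30.
I call bin.lodge(k='smogrufarn', v='pliku'), → tro.
Invoking chron.anchor(d='2025-12-07'), and see 2025-12-07.

Answer: 1843-11-30


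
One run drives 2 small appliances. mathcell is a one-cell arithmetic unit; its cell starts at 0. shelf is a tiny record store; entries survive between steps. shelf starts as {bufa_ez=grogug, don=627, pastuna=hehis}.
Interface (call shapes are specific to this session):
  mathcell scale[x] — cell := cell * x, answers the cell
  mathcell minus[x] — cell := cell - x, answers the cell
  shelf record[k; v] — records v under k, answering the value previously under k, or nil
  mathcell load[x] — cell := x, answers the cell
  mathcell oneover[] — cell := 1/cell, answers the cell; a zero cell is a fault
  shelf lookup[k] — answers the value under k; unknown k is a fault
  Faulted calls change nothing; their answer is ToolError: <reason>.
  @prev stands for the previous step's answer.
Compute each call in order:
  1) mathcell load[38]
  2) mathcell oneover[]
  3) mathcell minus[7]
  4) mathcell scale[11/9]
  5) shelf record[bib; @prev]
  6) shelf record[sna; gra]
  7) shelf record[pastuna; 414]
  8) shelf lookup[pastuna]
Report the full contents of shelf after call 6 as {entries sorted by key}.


Then mathcell load with 38, giving 38.
I use mathcell oneover(): 1/38.
Invoking mathcell minus with 7, and see -265/38.
Next I call mathcell scale with 11/9, giving -2915/342.
I run shelf record with bib, @prev, and see nil.
Invoking shelf record with sna, gra, and get nil.
Invoking shelf record with pastuna, 414, → hehis.
I invoke shelf lookup with pastuna, — result: 414.

Answer: {bib=-2915/342, bufa_ez=grogug, don=627, pastuna=hehis, sna=gra}


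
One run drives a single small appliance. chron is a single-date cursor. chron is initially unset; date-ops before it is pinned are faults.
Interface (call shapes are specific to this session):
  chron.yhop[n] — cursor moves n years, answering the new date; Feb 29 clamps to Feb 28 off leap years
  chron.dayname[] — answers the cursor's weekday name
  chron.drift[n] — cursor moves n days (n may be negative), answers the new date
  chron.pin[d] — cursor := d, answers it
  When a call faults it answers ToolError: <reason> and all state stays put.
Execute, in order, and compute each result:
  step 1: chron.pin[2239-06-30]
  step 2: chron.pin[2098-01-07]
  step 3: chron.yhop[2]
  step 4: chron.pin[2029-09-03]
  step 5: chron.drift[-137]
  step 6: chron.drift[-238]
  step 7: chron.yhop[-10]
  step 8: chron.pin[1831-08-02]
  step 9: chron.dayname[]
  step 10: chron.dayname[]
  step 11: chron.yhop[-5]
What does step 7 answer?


% chron.pin(2239-06-30) == 2239-06-30
% chron.pin(2098-01-07) == 2098-01-07
% chron.yhop(2) == 2100-01-07
% chron.pin(2029-09-03) == 2029-09-03
% chron.drift(-137) == 2029-04-19
% chron.drift(-238) == 2028-08-24
% chron.yhop(-10) == 2018-08-24
% chron.pin(1831-08-02) == 1831-08-02
% chron.dayname() == Tuesday
% chron.dayname() == Tuesday
% chron.yhop(-5) == 1826-08-02

Answer: 2018-08-24


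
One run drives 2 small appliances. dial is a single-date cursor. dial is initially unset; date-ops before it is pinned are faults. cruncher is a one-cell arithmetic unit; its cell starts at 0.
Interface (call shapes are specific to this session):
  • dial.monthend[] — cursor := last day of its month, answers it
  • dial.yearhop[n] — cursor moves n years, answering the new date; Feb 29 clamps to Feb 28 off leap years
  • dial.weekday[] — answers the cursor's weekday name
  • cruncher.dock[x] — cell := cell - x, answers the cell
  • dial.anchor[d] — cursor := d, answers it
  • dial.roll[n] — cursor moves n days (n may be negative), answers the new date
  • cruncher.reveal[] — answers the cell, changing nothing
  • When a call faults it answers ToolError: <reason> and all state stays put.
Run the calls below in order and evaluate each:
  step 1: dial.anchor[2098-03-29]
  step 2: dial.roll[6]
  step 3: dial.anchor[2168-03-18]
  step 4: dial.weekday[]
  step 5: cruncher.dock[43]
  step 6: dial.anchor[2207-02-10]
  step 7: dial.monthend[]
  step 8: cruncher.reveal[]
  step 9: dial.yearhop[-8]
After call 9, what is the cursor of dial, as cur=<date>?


Answer: cur=2199-02-28

Derivation:
Using anchor with 2098-03-29, → 2098-03-29.
Next I call roll with 6, which returns 2098-04-04.
I call anchor with 2168-03-18, which returns 2168-03-18.
I run weekday(), and see Friday.
I invoke dock with 43: -43.
Using anchor with 2207-02-10, and see 2207-02-10.
Invoking monthend, and see 2207-02-28.
Using reveal(): -43.
I run yearhop with -8: 2199-02-28.


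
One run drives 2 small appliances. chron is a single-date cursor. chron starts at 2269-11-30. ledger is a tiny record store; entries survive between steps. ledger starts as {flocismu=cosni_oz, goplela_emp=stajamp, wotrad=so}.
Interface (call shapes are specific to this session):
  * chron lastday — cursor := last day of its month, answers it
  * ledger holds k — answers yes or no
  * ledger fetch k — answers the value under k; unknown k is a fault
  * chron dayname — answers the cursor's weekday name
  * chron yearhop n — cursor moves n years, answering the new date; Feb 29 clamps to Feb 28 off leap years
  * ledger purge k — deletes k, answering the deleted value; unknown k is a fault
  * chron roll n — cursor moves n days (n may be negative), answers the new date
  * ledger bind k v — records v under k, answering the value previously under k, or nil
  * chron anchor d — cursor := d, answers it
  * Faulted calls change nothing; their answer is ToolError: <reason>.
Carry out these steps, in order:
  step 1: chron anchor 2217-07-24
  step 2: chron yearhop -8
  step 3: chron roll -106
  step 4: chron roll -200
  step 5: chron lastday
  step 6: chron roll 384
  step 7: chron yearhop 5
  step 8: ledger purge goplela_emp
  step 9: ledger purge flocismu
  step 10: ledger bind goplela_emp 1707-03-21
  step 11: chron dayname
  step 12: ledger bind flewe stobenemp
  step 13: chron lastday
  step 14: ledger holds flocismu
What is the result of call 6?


~$ chron anchor d=2217-07-24
= 2217-07-24
~$ chron yearhop n=-8
= 2209-07-24
~$ chron roll n=-106
= 2209-04-09
~$ chron roll n=-200
= 2208-09-21
~$ chron lastday
= 2208-09-30
~$ chron roll n=384
= 2209-10-19
~$ chron yearhop n=5
= 2214-10-19
~$ ledger purge k=goplela_emp
= stajamp
~$ ledger purge k=flocismu
= cosni_oz
~$ ledger bind k=goplela_emp v=1707-03-21
= nil
~$ chron dayname
= Wednesday
~$ ledger bind k=flewe v=stobenemp
= nil
~$ chron lastday
= 2214-10-31
~$ ledger holds k=flocismu
= no

Answer: 2209-10-19


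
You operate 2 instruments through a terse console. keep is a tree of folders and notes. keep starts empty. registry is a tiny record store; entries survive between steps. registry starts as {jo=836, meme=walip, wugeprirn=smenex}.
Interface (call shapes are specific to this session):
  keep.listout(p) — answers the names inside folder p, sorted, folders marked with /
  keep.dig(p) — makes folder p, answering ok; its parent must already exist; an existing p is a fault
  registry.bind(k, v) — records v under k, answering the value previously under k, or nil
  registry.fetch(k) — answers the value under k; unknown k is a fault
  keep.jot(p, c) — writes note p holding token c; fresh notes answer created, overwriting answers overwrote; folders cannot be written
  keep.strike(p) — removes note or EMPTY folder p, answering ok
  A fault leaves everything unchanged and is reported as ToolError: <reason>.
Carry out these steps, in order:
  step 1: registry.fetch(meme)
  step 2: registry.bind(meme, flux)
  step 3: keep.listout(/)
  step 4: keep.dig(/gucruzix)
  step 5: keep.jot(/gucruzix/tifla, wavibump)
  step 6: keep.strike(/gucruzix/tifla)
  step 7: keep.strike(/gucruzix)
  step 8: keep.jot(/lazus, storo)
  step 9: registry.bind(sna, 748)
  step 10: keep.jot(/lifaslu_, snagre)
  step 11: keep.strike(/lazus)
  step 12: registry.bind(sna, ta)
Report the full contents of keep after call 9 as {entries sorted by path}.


Step: fetch[k='meme']
Result: walip
Step: bind[k='meme'; v='flux']
Result: walip
Step: listout[p='/']
Result: []
Step: dig[p='/gucruzix']
Result: ok
Step: jot[p='/gucruzix/tifla'; c='wavibump']
Result: created
Step: strike[p='/gucruzix/tifla']
Result: ok
Step: strike[p='/gucruzix']
Result: ok
Step: jot[p='/lazus'; c='storo']
Result: created
Step: bind[k='sna'; v='748']
Result: nil
Step: jot[p='/lifaslu_'; c='snagre']
Result: created
Step: strike[p='/lazus']
Result: ok
Step: bind[k='sna'; v='ta']
Result: 748

Answer: {lazus=storo}
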